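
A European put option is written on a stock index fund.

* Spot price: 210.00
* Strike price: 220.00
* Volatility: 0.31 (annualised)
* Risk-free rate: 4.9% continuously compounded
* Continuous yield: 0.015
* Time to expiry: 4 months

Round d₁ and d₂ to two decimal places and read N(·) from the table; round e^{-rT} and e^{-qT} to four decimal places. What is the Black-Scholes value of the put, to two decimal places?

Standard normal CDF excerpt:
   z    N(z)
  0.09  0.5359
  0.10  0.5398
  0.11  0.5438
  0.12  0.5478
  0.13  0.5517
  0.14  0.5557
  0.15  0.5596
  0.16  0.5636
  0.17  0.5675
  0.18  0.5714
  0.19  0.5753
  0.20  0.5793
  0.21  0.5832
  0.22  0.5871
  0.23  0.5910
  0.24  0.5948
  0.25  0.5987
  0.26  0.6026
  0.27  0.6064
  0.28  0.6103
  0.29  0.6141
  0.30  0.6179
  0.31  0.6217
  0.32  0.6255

19.29

σ√T = 0.31·√0.3333 = 0.1790
d₁ = [ln(210/220) + (0.049 − 0.015 + 0.31²/2)·0.3333] / 0.1790 = [-0.0465 + 0.0274] / 0.1790 = -0.1071 ≈ -0.11
d₂ = d₁ − σ√T = -0.1071 − 0.1790 = -0.2861 ≈ -0.29
e^(−qT) = e^(−0.015·0.3333) = 0.9950;  e^(−rT) = e^(−0.049·0.3333) = 0.9838
P = 220·0.9838·N(0.29) − 210·0.9950·N(0.11) = 220·0.9838·0.6141 − 210·0.9950·0.5438 = 132.9133 − 113.6270 = 19.2863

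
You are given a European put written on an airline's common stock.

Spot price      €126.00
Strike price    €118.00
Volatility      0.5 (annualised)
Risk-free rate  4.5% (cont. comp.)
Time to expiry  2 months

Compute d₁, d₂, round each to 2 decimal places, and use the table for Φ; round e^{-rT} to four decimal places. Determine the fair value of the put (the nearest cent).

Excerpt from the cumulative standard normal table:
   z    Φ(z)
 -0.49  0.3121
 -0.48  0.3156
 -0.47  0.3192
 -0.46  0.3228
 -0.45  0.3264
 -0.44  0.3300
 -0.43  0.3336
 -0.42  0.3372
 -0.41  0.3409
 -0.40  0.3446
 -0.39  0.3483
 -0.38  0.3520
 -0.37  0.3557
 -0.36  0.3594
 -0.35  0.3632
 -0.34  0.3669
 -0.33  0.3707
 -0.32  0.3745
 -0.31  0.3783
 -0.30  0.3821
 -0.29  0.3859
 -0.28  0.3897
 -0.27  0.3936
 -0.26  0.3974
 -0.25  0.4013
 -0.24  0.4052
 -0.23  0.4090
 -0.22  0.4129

€5.87

T = 0.1667;  σ√T = 0.2041
d₁ = [ln(126/118) + (0.045 + 0.5²/2)·0.1667] / 0.2041 = [0.0656 + 0.0283] / 0.2041 = 0.4602 which rounds to 0.46
d₂ = d₁ − σ√T = 0.4602 − 0.2041 = 0.2560 which rounds to 0.26
e^(−rT) = e^(−0.045·0.1667) = 0.9925
N(−d₂) = N(-0.26) = 0.3974;  N(−d₁) = N(-0.46) = 0.3228
P = 118·0.9925·0.3974 − 126·0.3228 = 46.5415 − 40.6728 = 5.8687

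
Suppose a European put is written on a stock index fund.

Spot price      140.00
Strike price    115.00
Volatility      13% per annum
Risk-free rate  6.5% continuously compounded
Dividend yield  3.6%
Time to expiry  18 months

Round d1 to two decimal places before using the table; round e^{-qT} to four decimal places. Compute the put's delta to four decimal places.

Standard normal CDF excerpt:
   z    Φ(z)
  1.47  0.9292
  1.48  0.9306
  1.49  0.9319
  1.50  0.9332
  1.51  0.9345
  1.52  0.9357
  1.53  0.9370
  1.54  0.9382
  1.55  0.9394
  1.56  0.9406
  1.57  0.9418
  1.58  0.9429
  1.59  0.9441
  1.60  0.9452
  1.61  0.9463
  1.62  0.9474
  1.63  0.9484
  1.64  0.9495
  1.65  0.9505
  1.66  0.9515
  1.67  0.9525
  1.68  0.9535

σ√T = 0.13 × 1.2247 = 0.1592
ln(S/K) + (r − q + σ²/2)T = ln(140/115) + (0.065 − 0.036 + 0.13²/2)·1.5 = 0.1967 + 0.0562 = 0.2529
d₁ = 0.2529 / 0.1592 = 1.5883 ≈ 1.59
N(d₁) = N(1.59) = 0.9441
Δ_put = exp(−qT)·(N(d₁) − 1) = 0.9474·(0.9441 − 1) = -0.0530

-0.0530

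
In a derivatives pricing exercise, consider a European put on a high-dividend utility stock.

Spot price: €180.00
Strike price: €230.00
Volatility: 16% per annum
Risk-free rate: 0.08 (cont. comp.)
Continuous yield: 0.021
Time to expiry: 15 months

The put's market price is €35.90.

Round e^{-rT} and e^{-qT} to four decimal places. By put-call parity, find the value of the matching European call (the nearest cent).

e^(−qT) = e^(−0.021·1.25) = 0.9741;  e^(−rT) = e^(−0.08·1.25) = 0.9048
Put-call parity: C − P = S·e^(−qT) − K·e^(−rT) = 180·0.9741 − 230·0.9048 = 175.3380 − 208.1040 = -32.7660
C = P + (C − P) = 35.90 + (-32.7660) = 3.1340

€3.13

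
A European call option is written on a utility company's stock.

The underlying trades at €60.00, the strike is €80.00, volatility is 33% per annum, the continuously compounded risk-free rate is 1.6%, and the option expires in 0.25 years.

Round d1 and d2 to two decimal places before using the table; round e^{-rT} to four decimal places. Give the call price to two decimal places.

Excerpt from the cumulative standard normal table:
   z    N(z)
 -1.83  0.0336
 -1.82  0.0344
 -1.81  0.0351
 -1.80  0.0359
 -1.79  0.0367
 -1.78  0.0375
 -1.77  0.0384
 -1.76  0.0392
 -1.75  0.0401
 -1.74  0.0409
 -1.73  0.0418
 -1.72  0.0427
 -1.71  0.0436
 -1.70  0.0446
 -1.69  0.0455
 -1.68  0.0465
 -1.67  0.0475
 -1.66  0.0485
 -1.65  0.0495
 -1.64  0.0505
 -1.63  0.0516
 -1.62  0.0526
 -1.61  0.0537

T = 0.25;  σ√T = 0.1650
d₁ = [ln(60/80) + (0.016 + 0.33²/2)·0.25] / 0.1650 = [-0.2877 + 0.0176] / 0.1650 = -1.6368 which rounds to -1.64
d₂ = d₁ − σ√T = -1.6368 − 0.1650 = -1.8018 which rounds to -1.80
exp(−rT) = exp(−0.016·0.25) = 0.9960
C = 60·N(-1.64) − 80·0.9960·N(-1.80) = 60·0.0505 − 80·0.9960·0.0359 = 3.0300 − 2.8605 = 0.1695

€0.17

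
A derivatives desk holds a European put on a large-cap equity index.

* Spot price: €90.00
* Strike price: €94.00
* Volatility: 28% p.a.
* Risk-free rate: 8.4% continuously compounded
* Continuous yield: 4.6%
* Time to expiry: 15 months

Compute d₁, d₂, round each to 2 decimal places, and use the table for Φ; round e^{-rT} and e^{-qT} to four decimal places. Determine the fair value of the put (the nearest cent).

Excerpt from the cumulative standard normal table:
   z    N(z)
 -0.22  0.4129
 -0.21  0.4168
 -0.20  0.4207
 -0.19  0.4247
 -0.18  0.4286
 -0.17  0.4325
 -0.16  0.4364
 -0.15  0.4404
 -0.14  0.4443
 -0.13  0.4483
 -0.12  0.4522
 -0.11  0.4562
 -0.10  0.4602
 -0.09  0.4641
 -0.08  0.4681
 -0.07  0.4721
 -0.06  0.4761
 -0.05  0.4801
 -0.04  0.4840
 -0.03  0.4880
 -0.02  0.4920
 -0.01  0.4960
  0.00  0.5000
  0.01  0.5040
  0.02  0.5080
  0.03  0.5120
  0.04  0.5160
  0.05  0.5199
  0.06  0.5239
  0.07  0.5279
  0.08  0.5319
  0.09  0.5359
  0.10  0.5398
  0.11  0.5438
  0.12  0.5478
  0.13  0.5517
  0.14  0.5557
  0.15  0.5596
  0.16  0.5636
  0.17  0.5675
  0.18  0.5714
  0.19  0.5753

€10.28

σ√T = 0.28·√1.25 = 0.3130
d₁ = [ln(90/94) + (0.084 − 0.046 + ½·0.28²)·1.25] / (σ√T) = (-0.0435 + 0.0965) / 0.3130 = 0.1693 ⇒ 0.17
d₂ = 0.1693 − 0.3130 = -0.1437 ⇒ -0.14
exp(−qT) = exp(−0.046·1.25) = 0.9441;  exp(−rT) = exp(−0.084·1.25) = 0.9003
N(−d₂) = N(0.14) = 0.5557;  N(−d₁) = N(-0.17) = 0.4325
P = 94·0.9003·0.5557 − 90·0.9441·0.4325 = 47.0279 − 36.7491 = 10.2788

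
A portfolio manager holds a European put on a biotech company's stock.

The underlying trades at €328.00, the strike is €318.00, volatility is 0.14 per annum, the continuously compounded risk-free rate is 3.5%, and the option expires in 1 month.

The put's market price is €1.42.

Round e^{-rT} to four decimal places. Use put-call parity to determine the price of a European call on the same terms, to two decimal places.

exp(−rT) = exp(−0.035·0.08333) = 0.9971
Put-call parity: C − P = S − K·e^(−rT) = 328 − 318·0.9971 = 328 − 317.0778 = 10.9222
C = P + (C − P) = 1.42 + (10.9222) = 12.3422

€12.34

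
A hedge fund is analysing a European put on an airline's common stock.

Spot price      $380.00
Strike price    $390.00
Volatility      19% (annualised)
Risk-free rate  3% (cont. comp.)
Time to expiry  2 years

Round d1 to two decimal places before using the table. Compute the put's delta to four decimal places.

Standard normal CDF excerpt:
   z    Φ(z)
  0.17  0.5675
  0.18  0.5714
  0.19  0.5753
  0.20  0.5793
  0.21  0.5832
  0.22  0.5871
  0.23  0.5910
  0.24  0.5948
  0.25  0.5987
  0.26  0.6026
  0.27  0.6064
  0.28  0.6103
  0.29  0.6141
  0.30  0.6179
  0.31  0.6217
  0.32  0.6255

T = 2;  σ√T = 0.2687
d₁ = [ln(380/390) + (0.03 + ½·0.19²)·2] / (σ√T) = (-0.0260 + 0.0961) / 0.2687 = 0.2610 ⇒ 0.26
N(d₁) = N(0.26) = 0.6026
Δ_put = N(d₁) − 1 = 0.6026 − 1 = -0.3974

-0.3974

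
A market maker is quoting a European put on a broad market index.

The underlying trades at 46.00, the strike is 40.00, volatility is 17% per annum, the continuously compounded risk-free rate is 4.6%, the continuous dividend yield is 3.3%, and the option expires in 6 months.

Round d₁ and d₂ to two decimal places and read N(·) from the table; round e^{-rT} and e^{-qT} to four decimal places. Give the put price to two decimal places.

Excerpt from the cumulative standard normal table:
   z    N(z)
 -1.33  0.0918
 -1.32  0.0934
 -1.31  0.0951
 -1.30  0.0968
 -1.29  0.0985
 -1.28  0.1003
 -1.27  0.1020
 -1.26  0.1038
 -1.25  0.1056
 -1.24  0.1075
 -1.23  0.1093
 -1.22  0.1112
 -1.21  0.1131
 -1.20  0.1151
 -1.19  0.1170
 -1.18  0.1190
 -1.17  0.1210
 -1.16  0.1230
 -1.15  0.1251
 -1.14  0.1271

0.27

σ√T = 0.17 × 0.7071 = 0.1202
ln(S/K) + (r − q + σ²/2)T = ln(46/40) + (0.046 − 0.033 + 0.17²/2)·0.5 = 0.1398 + 0.0137 = 0.1535
d₁ = 0.1535 / 0.1202 = 1.2768 ⇒ 1.28
d₂ = d₁ − σ√T = 1.2768 − 0.1202 = 1.1566 ⇒ 1.16
e^(−qT) = e^(−0.033·0.5) = 0.9836;  e^(−rT) = e^(−0.046·0.5) = 0.9773
N(−d₂) = N(-1.16) = 0.1230;  N(−d₁) = N(-1.28) = 0.1003
P = 40·0.9773·0.1230 − 46·0.9836·0.1003 = 4.8083 − 4.5381 = 0.2702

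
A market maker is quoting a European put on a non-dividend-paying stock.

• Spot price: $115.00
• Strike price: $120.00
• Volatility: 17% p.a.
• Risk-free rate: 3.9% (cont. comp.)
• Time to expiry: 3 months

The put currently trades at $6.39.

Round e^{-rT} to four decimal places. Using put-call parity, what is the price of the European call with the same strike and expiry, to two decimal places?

e^(−rT) = e^(−0.039·0.25) = 0.9903
Put-call parity: C − P = S − K·e^(−rT) = 115 − 120·0.9903 = 115 − 118.8360 = -3.8360
C = P + (C − P) = 6.39 + (-3.8360) = 2.5540

$2.55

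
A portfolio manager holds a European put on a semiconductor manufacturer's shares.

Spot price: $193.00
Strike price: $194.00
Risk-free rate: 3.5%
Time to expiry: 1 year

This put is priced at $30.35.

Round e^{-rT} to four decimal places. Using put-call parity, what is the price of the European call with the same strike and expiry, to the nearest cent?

$36.02

exp(−rT) = exp(−0.035·1) = 0.9656
Put-call parity: C − P = S − K·e^(−rT) = 193 − 194·0.9656 = 193 − 187.3264 = 5.6736
C = P + (C − P) = 30.35 + (5.6736) = 36.0236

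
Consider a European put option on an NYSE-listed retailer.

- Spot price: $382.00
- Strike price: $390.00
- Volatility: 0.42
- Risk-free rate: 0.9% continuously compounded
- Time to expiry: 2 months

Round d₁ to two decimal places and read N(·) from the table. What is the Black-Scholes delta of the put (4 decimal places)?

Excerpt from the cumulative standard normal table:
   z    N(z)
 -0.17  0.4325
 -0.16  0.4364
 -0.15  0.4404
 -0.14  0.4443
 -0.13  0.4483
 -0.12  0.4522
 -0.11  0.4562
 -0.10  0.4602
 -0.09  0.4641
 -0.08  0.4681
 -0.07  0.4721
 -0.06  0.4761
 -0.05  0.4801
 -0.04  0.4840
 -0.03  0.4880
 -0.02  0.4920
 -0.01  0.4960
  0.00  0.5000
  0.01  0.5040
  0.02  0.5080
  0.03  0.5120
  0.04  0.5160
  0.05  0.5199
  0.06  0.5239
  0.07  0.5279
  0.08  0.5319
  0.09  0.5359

-0.5120

σ√T = 0.42·√0.1667 = 0.1715
ln(S/K) + (r + σ²/2)T = ln(382/390) + (0.009 + 0.42²/2)·0.1667 = -0.0207 + 0.0162 = -0.0045
d₁ = -0.0045 / 0.1715 = -0.0264 which rounds to -0.03
N(d₁) = N(-0.03) = 0.4880
Δ_put = N(d₁) − 1 = 0.4880 − 1 = -0.5120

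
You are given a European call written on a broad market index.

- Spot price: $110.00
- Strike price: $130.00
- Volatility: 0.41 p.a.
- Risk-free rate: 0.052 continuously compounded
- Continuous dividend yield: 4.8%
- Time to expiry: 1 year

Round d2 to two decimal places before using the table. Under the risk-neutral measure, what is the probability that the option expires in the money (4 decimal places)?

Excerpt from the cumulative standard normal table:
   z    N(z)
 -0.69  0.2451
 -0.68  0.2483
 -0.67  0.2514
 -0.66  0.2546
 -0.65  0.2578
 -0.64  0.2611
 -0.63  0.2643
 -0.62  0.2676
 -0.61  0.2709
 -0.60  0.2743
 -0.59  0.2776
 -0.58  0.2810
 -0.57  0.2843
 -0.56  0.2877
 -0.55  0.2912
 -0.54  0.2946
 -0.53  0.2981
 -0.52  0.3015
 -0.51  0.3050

0.2743

σ√T = 0.41·√1 = 0.4100
ln(S/K) + (r − q + σ²/2)T = ln(110/130) + (0.052 − 0.048 + 0.41²/2)·1 = -0.1671 + 0.0880 = -0.0790
d₁ = -0.0790 / 0.4100 = -0.1927 which rounds to -0.19
d₂ = d₁ − σ√T = -0.1927 − 0.4100 = -0.6027 which rounds to -0.60
Pr(exercise) under Q = N(d₂) = 0.2743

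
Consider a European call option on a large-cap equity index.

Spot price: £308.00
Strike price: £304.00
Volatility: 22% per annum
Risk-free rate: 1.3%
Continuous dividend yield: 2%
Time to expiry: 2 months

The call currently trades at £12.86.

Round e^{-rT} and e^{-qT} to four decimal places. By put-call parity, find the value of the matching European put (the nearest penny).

£9.21

e^(−qT) = e^(−0.02·0.1667) = 0.9967;  e^(−rT) = e^(−0.013·0.1667) = 0.9978
Put-call parity: C − P = S·e^(−qT) − K·e^(−rT) = 308·0.9967 − 304·0.9978 = 306.9836 − 303.3312 = 3.6524
P = C − (C − P) = 12.86 − (3.6524) = 9.2076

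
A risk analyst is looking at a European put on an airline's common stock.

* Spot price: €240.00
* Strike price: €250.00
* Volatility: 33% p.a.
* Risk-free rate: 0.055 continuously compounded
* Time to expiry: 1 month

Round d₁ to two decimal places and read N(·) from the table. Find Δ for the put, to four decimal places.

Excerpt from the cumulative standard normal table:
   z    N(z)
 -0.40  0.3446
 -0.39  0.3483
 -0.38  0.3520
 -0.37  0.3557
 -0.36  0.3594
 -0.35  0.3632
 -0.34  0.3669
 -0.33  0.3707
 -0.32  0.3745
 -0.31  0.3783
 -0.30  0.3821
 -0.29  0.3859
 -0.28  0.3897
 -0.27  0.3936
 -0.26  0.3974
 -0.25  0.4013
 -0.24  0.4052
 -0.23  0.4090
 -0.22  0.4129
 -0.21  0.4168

σ√T = 0.33 × 0.2887 = 0.0953
d₁ = [ln(240/250) + (0.055 + 0.33²/2)·0.08333] / 0.0953 = [-0.0408 + 0.0091] / 0.0953 = -0.3328 ⇒ -0.33
N(d₁) = N(-0.33) = 0.3707
Δ_put = N(d₁) − 1 = 0.3707 − 1 = -0.6293

-0.6293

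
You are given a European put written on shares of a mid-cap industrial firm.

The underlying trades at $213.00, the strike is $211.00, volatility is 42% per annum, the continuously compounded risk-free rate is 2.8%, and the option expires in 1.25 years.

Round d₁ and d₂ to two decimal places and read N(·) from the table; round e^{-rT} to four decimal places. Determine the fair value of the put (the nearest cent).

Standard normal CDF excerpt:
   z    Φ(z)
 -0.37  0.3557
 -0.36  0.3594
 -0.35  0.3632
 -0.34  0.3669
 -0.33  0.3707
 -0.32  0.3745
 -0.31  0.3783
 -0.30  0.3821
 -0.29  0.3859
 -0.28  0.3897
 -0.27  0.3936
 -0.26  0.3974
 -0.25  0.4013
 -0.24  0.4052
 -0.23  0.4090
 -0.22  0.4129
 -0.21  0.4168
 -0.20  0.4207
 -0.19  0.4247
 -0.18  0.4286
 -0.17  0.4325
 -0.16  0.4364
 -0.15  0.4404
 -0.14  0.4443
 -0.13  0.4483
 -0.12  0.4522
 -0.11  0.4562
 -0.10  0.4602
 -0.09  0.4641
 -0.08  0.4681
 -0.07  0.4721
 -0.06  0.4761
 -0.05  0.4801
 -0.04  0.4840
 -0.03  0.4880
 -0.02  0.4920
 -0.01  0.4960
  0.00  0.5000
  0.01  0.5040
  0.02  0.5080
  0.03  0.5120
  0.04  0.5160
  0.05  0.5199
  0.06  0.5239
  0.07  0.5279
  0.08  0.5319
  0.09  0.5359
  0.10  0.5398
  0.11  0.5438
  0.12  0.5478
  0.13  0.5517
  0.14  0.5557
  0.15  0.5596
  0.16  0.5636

σ√T = 0.42 × 1.1180 = 0.4696
d₁ = [ln(213/211) + (0.028 + 0.42²/2)·1.25] / 0.4696 = [0.0094 + 0.1452] / 0.4696 = 0.3294 → 0.33
d₂ = d₁ − σ√T = 0.3294 − 0.4696 = -0.1402 → -0.14
e^(−rT) = e^(−0.028·1.25) = 0.9656
P = 211·0.9656·N(0.14) − 213·N(-0.33) = 211·0.9656·0.5557 − 213·0.3707 = 113.2192 − 78.9591 = 34.2601

$34.26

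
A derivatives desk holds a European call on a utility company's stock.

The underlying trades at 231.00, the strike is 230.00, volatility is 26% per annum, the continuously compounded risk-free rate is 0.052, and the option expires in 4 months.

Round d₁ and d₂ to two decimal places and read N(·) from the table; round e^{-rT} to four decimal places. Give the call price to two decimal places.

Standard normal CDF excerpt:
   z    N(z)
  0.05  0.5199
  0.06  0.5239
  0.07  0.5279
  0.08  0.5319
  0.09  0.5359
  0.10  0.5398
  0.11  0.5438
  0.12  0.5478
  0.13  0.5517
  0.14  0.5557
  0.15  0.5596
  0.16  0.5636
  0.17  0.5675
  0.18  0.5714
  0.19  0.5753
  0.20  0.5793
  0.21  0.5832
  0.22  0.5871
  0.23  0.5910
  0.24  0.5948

16.29

T = 0.3333;  σ√T = 0.1501
d₁ = [ln(231/230) + (0.052 + ½·0.26²)·0.3333] / (σ√T) = (0.0043 + 0.0286) / 0.1501 = 0.2194 which rounds to 0.22
d₂ = 0.2194 − 0.1501 = 0.0693 which rounds to 0.07
e^(−rT) = e^(−0.052·0.3333) = 0.9828
N(d₁) = N(0.22) = 0.5871;  N(d₂) = N(0.07) = 0.5279
C = 231·0.5871 − 230·0.9828·0.5279 = 135.6201 − 119.3286 = 16.2915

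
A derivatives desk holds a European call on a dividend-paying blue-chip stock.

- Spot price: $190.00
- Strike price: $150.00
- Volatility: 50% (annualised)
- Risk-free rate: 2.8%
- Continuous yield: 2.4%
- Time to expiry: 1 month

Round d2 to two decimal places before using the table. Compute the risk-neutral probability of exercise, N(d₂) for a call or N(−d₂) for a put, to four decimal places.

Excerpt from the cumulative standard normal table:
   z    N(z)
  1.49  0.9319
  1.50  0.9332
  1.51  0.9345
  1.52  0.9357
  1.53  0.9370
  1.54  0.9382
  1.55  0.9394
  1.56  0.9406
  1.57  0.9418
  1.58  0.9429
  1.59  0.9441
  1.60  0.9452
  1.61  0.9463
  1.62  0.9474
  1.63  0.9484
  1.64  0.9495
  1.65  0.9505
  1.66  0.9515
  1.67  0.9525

σ√T = 0.5 × 0.2887 = 0.1443
d₁ = [ln(190/150) + (0.028 − 0.024 + 0.5²/2)·0.08333] / 0.1443 = [0.2364 + 0.0107] / 0.1443 = 1.7122 ≈ 1.71
d₂ = d₁ − σ√T = 1.7122 − 0.1443 = 1.5679 ≈ 1.57
Pr(exercise) under Q = N(d₂) = 0.9418

0.9418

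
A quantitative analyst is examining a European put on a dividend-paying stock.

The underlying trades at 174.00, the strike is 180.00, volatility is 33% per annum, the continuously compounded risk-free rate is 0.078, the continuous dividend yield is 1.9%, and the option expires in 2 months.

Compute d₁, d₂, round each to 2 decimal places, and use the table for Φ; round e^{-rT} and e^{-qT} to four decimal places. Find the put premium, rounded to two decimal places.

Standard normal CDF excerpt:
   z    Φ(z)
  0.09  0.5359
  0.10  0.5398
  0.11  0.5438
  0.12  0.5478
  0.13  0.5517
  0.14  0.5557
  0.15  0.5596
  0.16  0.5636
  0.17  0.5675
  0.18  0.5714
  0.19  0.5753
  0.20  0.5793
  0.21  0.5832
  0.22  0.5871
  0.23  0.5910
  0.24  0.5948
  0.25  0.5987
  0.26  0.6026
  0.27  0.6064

σ√T = 0.33·√0.1667 = 0.1347
d₁ = [ln(174/180) + (0.078 − 0.019 + 0.33²/2)·0.1667] / 0.1347 = [-0.0339 + 0.0189] / 0.1347 = -0.1113 ≈ -0.11
d₂ = d₁ − σ√T = -0.1113 − 0.1347 = -0.2460 ≈ -0.25
exp(−qT) = exp(−0.019·0.1667) = 0.9968;  exp(−rT) = exp(−0.078·0.1667) = 0.9871
N(−d₂) = N(0.25) = 0.5987;  N(−d₁) = N(0.11) = 0.5438
P = 180·0.9871·0.5987 − 174·0.9968·0.5438 = 106.3758 − 94.3184 = 12.0574

12.06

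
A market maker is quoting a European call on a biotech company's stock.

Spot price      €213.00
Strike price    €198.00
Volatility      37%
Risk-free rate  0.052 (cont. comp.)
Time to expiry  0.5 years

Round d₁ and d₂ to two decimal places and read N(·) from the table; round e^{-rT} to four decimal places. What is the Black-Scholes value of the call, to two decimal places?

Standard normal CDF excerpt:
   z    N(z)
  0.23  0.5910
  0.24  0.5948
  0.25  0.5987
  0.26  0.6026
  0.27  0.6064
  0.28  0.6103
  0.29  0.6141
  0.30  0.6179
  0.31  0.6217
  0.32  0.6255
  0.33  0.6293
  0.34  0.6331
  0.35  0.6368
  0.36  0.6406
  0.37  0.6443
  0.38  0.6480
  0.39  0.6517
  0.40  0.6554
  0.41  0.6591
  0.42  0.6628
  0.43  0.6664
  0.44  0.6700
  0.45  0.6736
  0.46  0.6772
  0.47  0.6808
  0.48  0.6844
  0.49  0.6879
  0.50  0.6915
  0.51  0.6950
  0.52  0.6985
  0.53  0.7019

T = 0.5;  σ√T = 0.2616
d₁ = [ln(213/198) + (0.052 + 0.37²/2)·0.5] / 0.2616 = [0.0730 + 0.0602] / 0.2616 = 0.5093 → 0.51
d₂ = d₁ − σ√T = 0.5093 − 0.2616 = 0.2477 → 0.25
exp(−rT) = exp(−0.052·0.5) = 0.9743
N(d₁) = N(0.51) = 0.6950;  N(d₂) = N(0.25) = 0.5987
C = 213·0.6950 − 198·0.9743·0.5987 = 148.0350 − 115.4961 = 32.5389

€32.54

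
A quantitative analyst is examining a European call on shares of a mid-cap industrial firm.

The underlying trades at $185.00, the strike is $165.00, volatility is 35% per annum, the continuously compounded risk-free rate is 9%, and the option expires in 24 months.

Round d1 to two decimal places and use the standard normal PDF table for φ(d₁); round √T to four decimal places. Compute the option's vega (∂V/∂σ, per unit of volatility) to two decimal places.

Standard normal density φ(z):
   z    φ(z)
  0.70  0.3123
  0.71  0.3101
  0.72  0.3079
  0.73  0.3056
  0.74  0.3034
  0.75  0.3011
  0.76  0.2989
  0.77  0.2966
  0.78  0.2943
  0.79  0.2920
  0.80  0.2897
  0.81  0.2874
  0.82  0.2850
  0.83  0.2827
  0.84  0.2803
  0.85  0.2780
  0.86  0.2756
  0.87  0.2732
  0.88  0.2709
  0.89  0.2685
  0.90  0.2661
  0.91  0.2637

73.33

σ√T = 0.35·√2 = 0.4950
ln(S/K) + (r + σ²/2)T = ln(185/165) + (0.09 + 0.35²/2)·2 = 0.1144 + 0.3025 = 0.4169
d₁ = 0.4169 / 0.4950 = 0.8423 → 0.84
√T = √2 = 1.4142
φ(d₁) = φ(0.84) = 0.2803
vega = S·φ(d₁)·√T = 185·0.2803·1.4142 = 73.3340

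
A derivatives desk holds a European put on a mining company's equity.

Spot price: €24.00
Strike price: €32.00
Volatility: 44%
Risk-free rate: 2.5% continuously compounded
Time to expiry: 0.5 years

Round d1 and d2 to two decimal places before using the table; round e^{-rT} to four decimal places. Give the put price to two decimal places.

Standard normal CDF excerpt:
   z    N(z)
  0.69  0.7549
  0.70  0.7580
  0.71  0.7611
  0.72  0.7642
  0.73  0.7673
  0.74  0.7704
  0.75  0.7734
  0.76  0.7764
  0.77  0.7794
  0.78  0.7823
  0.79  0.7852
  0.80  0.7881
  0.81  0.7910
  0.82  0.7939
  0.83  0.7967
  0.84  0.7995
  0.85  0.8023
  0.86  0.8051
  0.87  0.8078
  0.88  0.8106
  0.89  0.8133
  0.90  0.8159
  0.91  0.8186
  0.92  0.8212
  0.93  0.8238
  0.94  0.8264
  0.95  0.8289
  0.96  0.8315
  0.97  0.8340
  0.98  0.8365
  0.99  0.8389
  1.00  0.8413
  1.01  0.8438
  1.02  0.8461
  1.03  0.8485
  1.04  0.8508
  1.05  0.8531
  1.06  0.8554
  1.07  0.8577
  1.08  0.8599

T = 0.5;  σ√T = 0.3111
d₁ = [ln(24/32) + (0.025 + 0.44²/2)·0.5] / 0.3111 = [-0.2877 + 0.0609] / 0.3111 = -0.7289 ⇒ -0.73
d₂ = d₁ − σ√T = -0.7289 − 0.3111 = -1.0400 ⇒ -1.04
exp(−rT) = exp(−0.025·0.5) = 0.9876
N(−d₂) = N(1.04) = 0.8508;  N(−d₁) = N(0.73) = 0.7673
P = 32·0.9876·0.8508 − 24·0.7673 = 26.8880 − 18.4152 = 8.4728

€8.47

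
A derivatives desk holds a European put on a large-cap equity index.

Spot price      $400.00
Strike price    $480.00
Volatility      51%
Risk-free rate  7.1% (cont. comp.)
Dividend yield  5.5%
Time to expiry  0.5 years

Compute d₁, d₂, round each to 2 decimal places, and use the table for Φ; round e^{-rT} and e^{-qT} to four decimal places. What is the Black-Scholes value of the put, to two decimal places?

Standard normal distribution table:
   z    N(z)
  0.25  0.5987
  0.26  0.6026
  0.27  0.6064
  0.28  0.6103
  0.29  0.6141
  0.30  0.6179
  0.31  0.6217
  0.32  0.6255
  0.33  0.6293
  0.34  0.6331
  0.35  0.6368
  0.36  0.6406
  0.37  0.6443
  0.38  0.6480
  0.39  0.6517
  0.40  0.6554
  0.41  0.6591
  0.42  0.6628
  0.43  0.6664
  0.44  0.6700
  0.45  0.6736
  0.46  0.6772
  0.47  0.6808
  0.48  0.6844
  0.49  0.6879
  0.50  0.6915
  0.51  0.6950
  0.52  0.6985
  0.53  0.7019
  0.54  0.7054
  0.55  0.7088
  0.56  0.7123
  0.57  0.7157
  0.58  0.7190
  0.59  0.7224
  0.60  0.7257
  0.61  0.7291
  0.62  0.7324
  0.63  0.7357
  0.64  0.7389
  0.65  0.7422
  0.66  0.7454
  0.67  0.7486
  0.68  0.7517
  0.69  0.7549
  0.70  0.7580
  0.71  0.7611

$104.84

σ√T = 0.51·√0.5 = 0.3606
d₁ = [ln(400/480) + (0.071 − 0.055 + 0.51²/2)·0.5] / 0.3606 = [-0.1823 + 0.0730] / 0.3606 = -0.3031 → -0.30
d₂ = d₁ − σ√T = -0.3031 − 0.3606 = -0.6637 → -0.66
e^(−qT) = e^(−0.055·0.5) = 0.9729;  e^(−rT) = e^(−0.071·0.5) = 0.9651
N(−d₂) = N(0.66) = 0.7454;  N(−d₁) = N(0.30) = 0.6179
P = 480·0.9651·0.7454 − 400·0.9729·0.6179 = 345.3051 − 240.4620 = 104.8431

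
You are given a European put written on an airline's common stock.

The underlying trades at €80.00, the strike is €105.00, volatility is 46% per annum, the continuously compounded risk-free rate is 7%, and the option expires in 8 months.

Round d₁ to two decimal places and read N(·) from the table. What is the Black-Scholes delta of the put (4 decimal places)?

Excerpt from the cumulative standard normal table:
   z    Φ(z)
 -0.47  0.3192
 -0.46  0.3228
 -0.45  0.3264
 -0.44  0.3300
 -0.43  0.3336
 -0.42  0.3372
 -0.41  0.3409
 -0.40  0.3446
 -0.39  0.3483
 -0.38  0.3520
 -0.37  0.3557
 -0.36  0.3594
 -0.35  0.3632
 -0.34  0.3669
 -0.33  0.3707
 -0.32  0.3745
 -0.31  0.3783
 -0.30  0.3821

σ√T = 0.46 × 0.8165 = 0.3756
d₁ = [ln(80/105) + (0.07 + ½·0.46²)·0.6667] / (σ√T) = (-0.2719 + 0.1172) / 0.3756 = -0.4120 ⇒ -0.41
N(d₁) = N(-0.41) = 0.3409
Δ_put = N(d₁) − 1 = 0.3409 − 1 = -0.6591

-0.6591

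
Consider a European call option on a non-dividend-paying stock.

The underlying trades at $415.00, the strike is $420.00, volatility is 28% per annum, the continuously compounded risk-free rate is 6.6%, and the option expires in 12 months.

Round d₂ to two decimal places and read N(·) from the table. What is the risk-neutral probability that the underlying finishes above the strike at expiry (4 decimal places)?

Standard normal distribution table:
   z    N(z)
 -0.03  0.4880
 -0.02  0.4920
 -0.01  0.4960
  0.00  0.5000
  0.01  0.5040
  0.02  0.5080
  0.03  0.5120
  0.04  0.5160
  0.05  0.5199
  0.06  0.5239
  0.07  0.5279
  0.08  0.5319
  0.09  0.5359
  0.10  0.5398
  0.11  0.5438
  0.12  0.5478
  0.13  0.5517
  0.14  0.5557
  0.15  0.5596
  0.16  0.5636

T = 1;  σ√T = 0.2800
d₁ = [ln(415/420) + (0.066 + 0.28²/2)·1] / 0.2800 = [-0.0120 + 0.1052] / 0.2800 = 0.3329 → 0.33
d₂ = d₁ − σ√T = 0.3329 − 0.2800 = 0.0529 → 0.05
Pr(exercise) under Q = N(d₂) = 0.5199

0.5199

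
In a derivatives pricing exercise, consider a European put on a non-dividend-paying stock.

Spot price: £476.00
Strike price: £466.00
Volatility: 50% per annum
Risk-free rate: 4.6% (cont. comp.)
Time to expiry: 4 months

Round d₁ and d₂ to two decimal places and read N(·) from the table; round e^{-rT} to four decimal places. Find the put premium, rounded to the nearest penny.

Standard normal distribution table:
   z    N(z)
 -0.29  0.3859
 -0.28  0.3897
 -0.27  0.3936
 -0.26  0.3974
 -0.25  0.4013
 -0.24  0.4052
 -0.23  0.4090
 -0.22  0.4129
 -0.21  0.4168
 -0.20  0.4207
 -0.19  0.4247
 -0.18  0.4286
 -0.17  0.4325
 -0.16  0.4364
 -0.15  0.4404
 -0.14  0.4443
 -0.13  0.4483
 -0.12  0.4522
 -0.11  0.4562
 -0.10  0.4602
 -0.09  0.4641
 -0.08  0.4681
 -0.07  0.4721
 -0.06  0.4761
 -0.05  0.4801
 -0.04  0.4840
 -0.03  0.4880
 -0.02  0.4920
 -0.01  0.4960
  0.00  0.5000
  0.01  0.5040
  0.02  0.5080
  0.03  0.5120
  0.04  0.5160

£45.78

σ√T = 0.5 × 0.5774 = 0.2887
d₁ = [ln(476/466) + (0.046 + ½·0.5²)·0.3333] / (σ√T) = (0.0212 + 0.0570) / 0.2887 = 0.2710 ≈ 0.27
d₂ = 0.2710 − 0.2887 = -0.0177 ≈ -0.02
exp(−rT) = exp(−0.046·0.3333) = 0.9848
N(−d₂) = N(0.02) = 0.5080;  N(−d₁) = N(-0.27) = 0.3936
P = 466·0.9848·0.5080 − 476·0.3936 = 233.1297 − 187.3536 = 45.7761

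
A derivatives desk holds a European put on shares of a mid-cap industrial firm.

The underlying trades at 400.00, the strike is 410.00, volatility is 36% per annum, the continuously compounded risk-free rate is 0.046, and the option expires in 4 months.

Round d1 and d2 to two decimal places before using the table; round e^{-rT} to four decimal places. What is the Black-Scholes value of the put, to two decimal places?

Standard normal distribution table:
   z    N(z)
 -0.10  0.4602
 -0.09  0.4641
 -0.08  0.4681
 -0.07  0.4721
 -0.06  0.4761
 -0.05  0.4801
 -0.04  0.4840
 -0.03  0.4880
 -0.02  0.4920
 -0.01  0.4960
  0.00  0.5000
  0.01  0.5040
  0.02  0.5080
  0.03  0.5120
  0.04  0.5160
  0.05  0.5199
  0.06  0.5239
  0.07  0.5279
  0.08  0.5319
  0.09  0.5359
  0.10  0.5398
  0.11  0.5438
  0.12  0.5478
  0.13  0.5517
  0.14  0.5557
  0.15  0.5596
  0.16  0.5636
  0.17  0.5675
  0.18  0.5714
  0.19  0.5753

σ√T = 0.36 × 0.5774 = 0.2078
ln(S/K) + (r + σ²/2)T = ln(400/410) + (0.046 + 0.36²/2)·0.3333 = -0.0247 + 0.0369 = 0.0122
d₁ = 0.0122 / 0.2078 = 0.0589 ≈ 0.06
d₂ = d₁ − σ√T = 0.0589 − 0.2078 = -0.1490 ≈ -0.15
e^(−rT) = e^(−0.046·0.3333) = 0.9848
P = 410·0.9848·N(0.15) − 400·N(-0.06) = 410·0.9848·0.5596 − 400·0.4761 = 225.9486 − 190.4400 = 35.5086

35.51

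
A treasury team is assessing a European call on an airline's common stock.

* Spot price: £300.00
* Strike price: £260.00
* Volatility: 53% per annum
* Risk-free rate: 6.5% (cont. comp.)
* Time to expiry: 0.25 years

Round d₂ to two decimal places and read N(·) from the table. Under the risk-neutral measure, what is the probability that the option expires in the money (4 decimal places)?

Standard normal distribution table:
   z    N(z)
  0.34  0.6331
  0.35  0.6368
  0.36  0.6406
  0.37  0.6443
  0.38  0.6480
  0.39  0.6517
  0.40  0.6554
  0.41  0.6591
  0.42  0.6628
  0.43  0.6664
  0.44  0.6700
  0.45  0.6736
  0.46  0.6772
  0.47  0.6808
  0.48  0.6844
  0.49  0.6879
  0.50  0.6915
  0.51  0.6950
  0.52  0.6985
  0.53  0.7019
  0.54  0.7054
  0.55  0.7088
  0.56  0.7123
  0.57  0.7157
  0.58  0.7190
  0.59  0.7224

0.6808

σ√T = 0.53 × 0.5000 = 0.2650
d₁ = [ln(300/260) + (0.065 + 0.53²/2)·0.25] / 0.2650 = [0.1431 + 0.0514] / 0.2650 = 0.7338 ≈ 0.73
d₂ = d₁ − σ√T = 0.7338 − 0.2650 = 0.4688 ≈ 0.47
Risk-neutral Pr[S_T > K] = N(d₂) = N(0.47) = 0.6808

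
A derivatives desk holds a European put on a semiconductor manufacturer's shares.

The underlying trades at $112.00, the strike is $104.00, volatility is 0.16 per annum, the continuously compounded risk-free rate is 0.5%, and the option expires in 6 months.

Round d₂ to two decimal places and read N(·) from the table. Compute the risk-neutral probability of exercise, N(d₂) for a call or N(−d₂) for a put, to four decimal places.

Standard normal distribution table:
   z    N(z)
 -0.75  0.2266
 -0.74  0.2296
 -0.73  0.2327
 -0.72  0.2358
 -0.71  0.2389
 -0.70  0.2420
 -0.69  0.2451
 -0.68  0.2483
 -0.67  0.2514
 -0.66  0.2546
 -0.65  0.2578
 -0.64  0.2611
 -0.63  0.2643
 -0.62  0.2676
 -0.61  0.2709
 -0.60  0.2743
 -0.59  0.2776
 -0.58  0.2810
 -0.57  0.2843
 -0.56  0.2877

0.2676

T = 0.5;  σ√T = 0.1131
d₁ = [ln(112/104) + (0.005 + ½·0.16²)·0.5] / (σ√T) = (0.0741 + 0.0089) / 0.1131 = 0.7337 ≈ 0.73
d₂ = 0.7337 − 0.1131 = 0.6206 ≈ 0.62
Risk-neutral Pr[S_T < K] = N(−d₂) = N(-0.62) = 0.2676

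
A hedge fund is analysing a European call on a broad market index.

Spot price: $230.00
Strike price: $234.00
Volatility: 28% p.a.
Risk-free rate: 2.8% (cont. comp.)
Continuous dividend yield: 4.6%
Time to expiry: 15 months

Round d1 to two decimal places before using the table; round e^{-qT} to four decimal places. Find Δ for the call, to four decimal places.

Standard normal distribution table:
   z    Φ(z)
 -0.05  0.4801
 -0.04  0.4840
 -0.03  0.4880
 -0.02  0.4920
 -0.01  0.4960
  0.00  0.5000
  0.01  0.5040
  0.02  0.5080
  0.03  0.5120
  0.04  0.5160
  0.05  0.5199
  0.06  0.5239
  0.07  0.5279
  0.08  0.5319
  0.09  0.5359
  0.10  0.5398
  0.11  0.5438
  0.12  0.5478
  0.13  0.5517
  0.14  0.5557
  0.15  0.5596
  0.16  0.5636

0.4834

σ√T = 0.28 × 1.1180 = 0.3130
ln(S/K) + (r − q + σ²/2)T = ln(230/234) + (0.028 − 0.046 + 0.28²/2)·1.25 = -0.0172 + 0.0265 = 0.0093
d₁ = 0.0093 / 0.3130 = 0.0296 ≈ 0.03
N(d₁) = N(0.03) = 0.5120
Δ_call = exp(−qT)·N(d₁) = 0.9441·0.5120 = 0.4834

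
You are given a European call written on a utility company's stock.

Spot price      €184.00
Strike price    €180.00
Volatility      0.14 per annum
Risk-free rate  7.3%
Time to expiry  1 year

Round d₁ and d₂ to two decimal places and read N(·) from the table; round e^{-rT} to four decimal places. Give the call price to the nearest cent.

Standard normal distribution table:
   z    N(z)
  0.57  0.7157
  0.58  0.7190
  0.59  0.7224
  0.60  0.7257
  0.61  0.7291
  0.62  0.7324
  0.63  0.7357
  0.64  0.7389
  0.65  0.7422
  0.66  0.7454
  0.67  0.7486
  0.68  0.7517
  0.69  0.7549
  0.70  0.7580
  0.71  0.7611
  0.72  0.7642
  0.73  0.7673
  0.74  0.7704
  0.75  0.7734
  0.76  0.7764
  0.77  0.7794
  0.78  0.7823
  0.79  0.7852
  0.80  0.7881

€20.31

σ√T = 0.14 × 1.0000 = 0.1400
d₁ = [ln(184/180) + (0.073 + ½·0.14²)·1] / (σ√T) = (0.0220 + 0.0828) / 0.1400 = 0.7484 ≈ 0.75
d₂ = 0.7484 − 0.1400 = 0.6084 ≈ 0.61
e^(−rT) = e^(−0.073·1) = 0.9296
N(d₁) = N(0.75) = 0.7734;  N(d₂) = N(0.61) = 0.7291
C = 184·0.7734 − 180·0.9296·0.7291 = 142.3056 − 121.9988 = 20.3068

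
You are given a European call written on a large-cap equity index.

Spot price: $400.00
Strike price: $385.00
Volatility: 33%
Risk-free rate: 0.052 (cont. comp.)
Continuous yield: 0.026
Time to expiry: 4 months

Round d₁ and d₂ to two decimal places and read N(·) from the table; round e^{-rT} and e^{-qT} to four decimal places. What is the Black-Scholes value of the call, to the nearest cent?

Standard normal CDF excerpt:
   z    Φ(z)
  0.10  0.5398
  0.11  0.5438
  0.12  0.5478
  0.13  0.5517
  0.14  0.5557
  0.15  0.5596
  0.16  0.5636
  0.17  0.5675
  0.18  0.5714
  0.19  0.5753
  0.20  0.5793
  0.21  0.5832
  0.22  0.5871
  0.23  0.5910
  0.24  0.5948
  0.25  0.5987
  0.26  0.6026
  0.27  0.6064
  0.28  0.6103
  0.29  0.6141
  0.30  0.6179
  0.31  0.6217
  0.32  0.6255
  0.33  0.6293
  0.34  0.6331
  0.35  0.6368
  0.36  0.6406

$39.32

σ√T = 0.33·√0.3333 = 0.1905
d₁ = [ln(400/385) + (0.052 − 0.026 + 0.33²/2)·0.3333] / 0.1905 = [0.0382 + 0.0268] / 0.1905 = 0.3414 ⇒ 0.34
d₂ = d₁ − σ√T = 0.3414 − 0.1905 = 0.1508 ⇒ 0.15
e^(−qT) = e^(−0.026·0.3333) = 0.9914;  e^(−rT) = e^(−0.052·0.3333) = 0.9828
N(d₁) = N(0.34) = 0.6331;  N(d₂) = N(0.15) = 0.5596
C = 400·0.9914·0.6331 − 385·0.9828·0.5596 = 251.0621 − 211.7403 = 39.3218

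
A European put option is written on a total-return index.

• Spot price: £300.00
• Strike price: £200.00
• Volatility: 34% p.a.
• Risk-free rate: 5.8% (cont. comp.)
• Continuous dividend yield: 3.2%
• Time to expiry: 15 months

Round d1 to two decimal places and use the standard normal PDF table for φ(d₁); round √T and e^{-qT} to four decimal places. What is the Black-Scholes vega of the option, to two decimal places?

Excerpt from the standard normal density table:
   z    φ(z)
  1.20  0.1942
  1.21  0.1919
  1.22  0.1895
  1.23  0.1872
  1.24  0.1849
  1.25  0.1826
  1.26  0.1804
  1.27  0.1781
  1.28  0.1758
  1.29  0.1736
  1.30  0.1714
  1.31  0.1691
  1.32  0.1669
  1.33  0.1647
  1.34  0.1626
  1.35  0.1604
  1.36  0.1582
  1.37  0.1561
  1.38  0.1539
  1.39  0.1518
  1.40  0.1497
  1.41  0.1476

52.40

σ√T = 0.34·√1.25 = 0.3801
d₁ = [ln(300/200) + (0.058 − 0.032 + ½·0.34²)·1.25] / (σ√T) = (0.4055 + 0.1048) / 0.3801 = 1.3422 which rounds to 1.34
√T = √1.25 = 1.1180
φ(d₁) = φ(1.34) = 0.1626
exp(−qT) = exp(−0.032·1.25) = 0.9608
vega = S·exp(−qT)·φ(d₁)·√T = 300·0.9608·0.1626·1.1180 = 52.3982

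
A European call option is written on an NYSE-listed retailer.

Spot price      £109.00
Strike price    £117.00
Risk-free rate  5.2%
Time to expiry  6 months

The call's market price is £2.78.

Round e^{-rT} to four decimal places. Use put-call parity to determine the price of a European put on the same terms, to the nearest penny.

£7.77

e^(−rT) = e^(−0.052·0.5) = 0.9743
Put-call parity: C − P = S − K·e^(−rT) = 109 − 117·0.9743 = 109 − 113.9931 = -4.9931
P = C − (C − P) = 2.78 − (-4.9931) = 7.7731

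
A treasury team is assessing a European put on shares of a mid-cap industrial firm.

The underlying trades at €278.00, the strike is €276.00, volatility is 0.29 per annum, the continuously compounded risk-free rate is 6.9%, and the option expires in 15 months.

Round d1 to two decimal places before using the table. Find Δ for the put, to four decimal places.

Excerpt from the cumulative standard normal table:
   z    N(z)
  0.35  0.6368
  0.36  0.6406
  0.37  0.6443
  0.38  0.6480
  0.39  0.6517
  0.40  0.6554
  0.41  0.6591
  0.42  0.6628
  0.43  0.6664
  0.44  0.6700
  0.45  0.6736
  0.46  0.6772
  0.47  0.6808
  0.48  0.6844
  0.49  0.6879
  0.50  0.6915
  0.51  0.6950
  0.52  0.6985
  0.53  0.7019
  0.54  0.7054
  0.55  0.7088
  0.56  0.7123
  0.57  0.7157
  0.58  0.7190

σ√T = 0.29·√1.25 = 0.3242
d₁ = [ln(278/276) + (0.069 + 0.29²/2)·1.25] / 0.3242 = [0.0072 + 0.1388] / 0.3242 = 0.4504 ≈ 0.45
N(d₁) = N(0.45) = 0.6736
Δ_put = N(d₁) − 1 = 0.6736 − 1 = -0.3264

-0.3264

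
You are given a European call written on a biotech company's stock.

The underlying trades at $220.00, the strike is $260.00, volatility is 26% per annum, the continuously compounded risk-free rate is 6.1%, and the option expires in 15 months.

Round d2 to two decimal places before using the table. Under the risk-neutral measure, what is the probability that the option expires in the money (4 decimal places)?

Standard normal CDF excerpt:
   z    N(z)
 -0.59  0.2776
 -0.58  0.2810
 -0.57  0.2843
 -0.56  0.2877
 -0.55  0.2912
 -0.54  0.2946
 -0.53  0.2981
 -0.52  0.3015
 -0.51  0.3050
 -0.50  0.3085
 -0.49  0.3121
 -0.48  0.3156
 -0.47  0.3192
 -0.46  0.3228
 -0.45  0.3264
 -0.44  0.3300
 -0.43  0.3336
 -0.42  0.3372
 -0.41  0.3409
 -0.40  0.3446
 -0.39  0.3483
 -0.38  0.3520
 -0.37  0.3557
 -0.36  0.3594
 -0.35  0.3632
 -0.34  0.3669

0.3228

σ√T = 0.26 × 1.1180 = 0.2907
d₁ = [ln(220/260) + (0.061 + 0.26²/2)·1.25] / 0.2907 = [-0.1671 + 0.1185] / 0.2907 = -0.1670 ≈ -0.17
d₂ = d₁ − σ√T = -0.1670 − 0.2907 = -0.4577 ≈ -0.46
Pr(exercise) under Q = N(d₂) = 0.3228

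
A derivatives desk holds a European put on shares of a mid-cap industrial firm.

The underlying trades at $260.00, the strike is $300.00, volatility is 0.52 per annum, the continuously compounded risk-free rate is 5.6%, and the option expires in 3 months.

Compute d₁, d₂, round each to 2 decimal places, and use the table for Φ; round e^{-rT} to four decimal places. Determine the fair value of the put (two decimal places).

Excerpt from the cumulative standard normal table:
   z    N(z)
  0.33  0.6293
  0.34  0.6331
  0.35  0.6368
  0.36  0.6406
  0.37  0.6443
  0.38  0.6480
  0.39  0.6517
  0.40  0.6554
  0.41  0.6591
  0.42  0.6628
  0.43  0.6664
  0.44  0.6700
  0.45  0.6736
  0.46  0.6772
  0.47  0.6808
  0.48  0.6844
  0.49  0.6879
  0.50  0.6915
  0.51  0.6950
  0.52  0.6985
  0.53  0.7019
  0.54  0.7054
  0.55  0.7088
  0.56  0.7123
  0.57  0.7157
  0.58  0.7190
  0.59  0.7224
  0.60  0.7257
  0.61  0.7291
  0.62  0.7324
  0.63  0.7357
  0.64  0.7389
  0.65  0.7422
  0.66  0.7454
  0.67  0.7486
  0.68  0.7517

$50.12

σ√T = 0.52·√0.25 = 0.2600
d₁ = [ln(260/300) + (0.056 + ½·0.52²)·0.25] / (σ√T) = (-0.1431 + 0.0478) / 0.2600 = -0.3665 which rounds to -0.37
d₂ = -0.3665 − 0.2600 = -0.6265 which rounds to -0.63
exp(−rT) = exp(−0.056·0.25) = 0.9861
P = 300·0.9861·N(0.63) − 260·N(0.37) = 300·0.9861·0.7357 − 260·0.6443 = 217.6421 − 167.5180 = 50.1241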